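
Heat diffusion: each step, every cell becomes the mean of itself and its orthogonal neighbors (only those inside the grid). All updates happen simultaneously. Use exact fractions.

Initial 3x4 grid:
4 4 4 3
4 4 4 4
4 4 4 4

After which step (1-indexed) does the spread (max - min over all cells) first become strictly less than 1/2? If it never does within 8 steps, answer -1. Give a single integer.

Answer: 1

Derivation:
Step 1: max=4, min=11/3, spread=1/3
  -> spread < 1/2 first at step 1
Step 2: max=4, min=67/18, spread=5/18
Step 3: max=4, min=823/216, spread=41/216
Step 4: max=4, min=99463/25920, spread=4217/25920
Step 5: max=28721/7200, min=6011651/1555200, spread=38417/311040
Step 6: max=573403/144000, min=362047789/93312000, spread=1903471/18662400
Step 7: max=17164241/4320000, min=21793890911/5598720000, spread=18038617/223948800
Step 8: max=1542273241/388800000, min=1310424617149/335923200000, spread=883978523/13436928000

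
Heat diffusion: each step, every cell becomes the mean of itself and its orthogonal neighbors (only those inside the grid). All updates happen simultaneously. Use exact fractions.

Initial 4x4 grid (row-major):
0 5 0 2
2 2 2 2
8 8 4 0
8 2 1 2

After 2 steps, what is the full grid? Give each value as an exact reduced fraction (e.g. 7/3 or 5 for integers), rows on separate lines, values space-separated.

After step 1:
  7/3 7/4 9/4 4/3
  3 19/5 2 3/2
  13/2 24/5 3 2
  6 19/4 9/4 1
After step 2:
  85/36 38/15 11/6 61/36
  469/120 307/100 251/100 41/24
  203/40 457/100 281/100 15/8
  23/4 89/20 11/4 7/4

Answer: 85/36 38/15 11/6 61/36
469/120 307/100 251/100 41/24
203/40 457/100 281/100 15/8
23/4 89/20 11/4 7/4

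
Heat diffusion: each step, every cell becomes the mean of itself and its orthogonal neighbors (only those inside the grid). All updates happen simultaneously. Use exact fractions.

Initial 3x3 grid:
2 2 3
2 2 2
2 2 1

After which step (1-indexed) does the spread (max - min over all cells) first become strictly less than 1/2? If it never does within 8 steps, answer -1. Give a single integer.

Step 1: max=7/3, min=5/3, spread=2/3
Step 2: max=79/36, min=65/36, spread=7/18
  -> spread < 1/2 first at step 2
Step 3: max=913/432, min=815/432, spread=49/216
Step 4: max=14335/6912, min=13313/6912, spread=511/3456
Step 5: max=170197/82944, min=161579/82944, spread=4309/41472
Step 6: max=2026951/995328, min=1954361/995328, spread=36295/497664
Step 7: max=24193645/11943936, min=23582099/11943936, spread=305773/5971968
Step 8: max=289230415/143327232, min=284078513/143327232, spread=2575951/71663616

Answer: 2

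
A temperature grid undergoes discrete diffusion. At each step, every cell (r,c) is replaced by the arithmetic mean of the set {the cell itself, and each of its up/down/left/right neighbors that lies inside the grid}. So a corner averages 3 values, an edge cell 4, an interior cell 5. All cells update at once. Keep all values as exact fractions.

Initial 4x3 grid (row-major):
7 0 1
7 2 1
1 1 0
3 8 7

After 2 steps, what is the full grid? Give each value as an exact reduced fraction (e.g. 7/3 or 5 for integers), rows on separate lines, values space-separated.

Answer: 137/36 301/120 25/18
847/240 247/100 367/240
273/80 73/25 213/80
47/12 323/80 4

Derivation:
After step 1:
  14/3 5/2 2/3
  17/4 11/5 1
  3 12/5 9/4
  4 19/4 5
After step 2:
  137/36 301/120 25/18
  847/240 247/100 367/240
  273/80 73/25 213/80
  47/12 323/80 4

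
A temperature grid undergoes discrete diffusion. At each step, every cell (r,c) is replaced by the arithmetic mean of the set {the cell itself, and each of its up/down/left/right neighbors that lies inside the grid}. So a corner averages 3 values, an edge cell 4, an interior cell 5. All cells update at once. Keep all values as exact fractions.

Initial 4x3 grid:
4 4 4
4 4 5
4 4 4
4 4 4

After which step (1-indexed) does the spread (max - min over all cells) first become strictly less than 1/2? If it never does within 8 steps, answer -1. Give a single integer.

Step 1: max=13/3, min=4, spread=1/3
  -> spread < 1/2 first at step 1
Step 2: max=511/120, min=4, spread=31/120
Step 3: max=4531/1080, min=4, spread=211/1080
Step 4: max=448897/108000, min=7247/1800, spread=14077/108000
Step 5: max=4028407/972000, min=435683/108000, spread=5363/48600
Step 6: max=120380809/29160000, min=242869/60000, spread=93859/1166400
Step 7: max=7208674481/1749600000, min=394136467/97200000, spread=4568723/69984000
Step 8: max=431684435629/104976000000, min=11845618889/2916000000, spread=8387449/167961600

Answer: 1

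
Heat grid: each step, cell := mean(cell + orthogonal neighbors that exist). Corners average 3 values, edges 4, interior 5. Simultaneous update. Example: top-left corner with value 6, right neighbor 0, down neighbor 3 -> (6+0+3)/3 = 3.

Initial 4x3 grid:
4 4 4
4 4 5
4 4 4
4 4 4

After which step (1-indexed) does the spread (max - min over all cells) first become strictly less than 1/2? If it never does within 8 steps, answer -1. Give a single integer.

Step 1: max=13/3, min=4, spread=1/3
  -> spread < 1/2 first at step 1
Step 2: max=511/120, min=4, spread=31/120
Step 3: max=4531/1080, min=4, spread=211/1080
Step 4: max=448897/108000, min=7247/1800, spread=14077/108000
Step 5: max=4028407/972000, min=435683/108000, spread=5363/48600
Step 6: max=120380809/29160000, min=242869/60000, spread=93859/1166400
Step 7: max=7208674481/1749600000, min=394136467/97200000, spread=4568723/69984000
Step 8: max=431684435629/104976000000, min=11845618889/2916000000, spread=8387449/167961600

Answer: 1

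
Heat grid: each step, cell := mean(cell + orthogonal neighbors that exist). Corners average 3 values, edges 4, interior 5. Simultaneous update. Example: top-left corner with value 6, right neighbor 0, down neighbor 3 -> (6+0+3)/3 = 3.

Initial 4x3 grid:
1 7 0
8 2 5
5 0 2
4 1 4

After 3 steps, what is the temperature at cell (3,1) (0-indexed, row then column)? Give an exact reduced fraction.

Answer: 40793/14400

Derivation:
Step 1: cell (3,1) = 9/4
Step 2: cell (3,1) = 119/48
Step 3: cell (3,1) = 40793/14400
Full grid after step 3:
  8999/2160 25109/7200 413/120
  26759/7200 21677/6000 1163/400
  25739/7200 8621/3000 2533/900
  659/216 40793/14400 1045/432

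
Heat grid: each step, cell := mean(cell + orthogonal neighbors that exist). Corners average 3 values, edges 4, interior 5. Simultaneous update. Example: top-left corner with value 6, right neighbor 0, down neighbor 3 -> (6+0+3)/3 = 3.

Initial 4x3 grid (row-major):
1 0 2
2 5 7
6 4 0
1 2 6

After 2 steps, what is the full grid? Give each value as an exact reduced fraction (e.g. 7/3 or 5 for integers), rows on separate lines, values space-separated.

Answer: 13/6 12/5 17/6
227/80 16/5 287/80
263/80 71/20 829/240
19/6 739/240 61/18

Derivation:
After step 1:
  1 2 3
  7/2 18/5 7/2
  13/4 17/5 17/4
  3 13/4 8/3
After step 2:
  13/6 12/5 17/6
  227/80 16/5 287/80
  263/80 71/20 829/240
  19/6 739/240 61/18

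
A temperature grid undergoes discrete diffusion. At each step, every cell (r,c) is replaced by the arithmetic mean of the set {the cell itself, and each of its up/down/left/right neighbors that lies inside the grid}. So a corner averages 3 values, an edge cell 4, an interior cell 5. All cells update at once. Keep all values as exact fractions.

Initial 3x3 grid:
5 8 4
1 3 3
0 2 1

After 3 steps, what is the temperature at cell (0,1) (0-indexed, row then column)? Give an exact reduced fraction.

Step 1: cell (0,1) = 5
Step 2: cell (0,1) = 271/60
Step 3: cell (0,1) = 14147/3600
Full grid after step 3:
  8149/2160 14147/3600 2893/720
  40913/14400 9353/3000 15121/4800
  511/240 5173/2400 1763/720

Answer: 14147/3600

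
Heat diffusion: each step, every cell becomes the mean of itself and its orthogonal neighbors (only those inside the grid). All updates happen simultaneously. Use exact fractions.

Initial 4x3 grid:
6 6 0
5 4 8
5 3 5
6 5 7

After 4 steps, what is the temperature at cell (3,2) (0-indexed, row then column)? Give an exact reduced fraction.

Answer: 674867/129600

Derivation:
Step 1: cell (3,2) = 17/3
Step 2: cell (3,2) = 50/9
Step 3: cell (3,2) = 11329/2160
Step 4: cell (3,2) = 674867/129600
Full grid after step 4:
  313381/64800 1041377/216000 38057/8100
  1070647/216000 868121/180000 263443/54000
  1075067/216000 202363/40000 270673/54000
  662017/129600 1472821/288000 674867/129600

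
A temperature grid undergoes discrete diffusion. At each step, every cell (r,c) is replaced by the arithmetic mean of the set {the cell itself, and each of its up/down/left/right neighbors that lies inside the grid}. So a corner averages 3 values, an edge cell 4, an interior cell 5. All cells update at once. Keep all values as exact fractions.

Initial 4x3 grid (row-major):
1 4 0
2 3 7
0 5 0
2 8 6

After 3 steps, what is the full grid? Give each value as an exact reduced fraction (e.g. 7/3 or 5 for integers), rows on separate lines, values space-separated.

After step 1:
  7/3 2 11/3
  3/2 21/5 5/2
  9/4 16/5 9/2
  10/3 21/4 14/3
After step 2:
  35/18 61/20 49/18
  617/240 67/25 223/60
  617/240 97/25 223/60
  65/18 329/80 173/36
After step 3:
  5447/2160 3119/1200 427/135
  17579/7200 6359/2000 722/225
  22739/7200 424/125 14507/3600
  1853/540 19691/4800 9097/2160

Answer: 5447/2160 3119/1200 427/135
17579/7200 6359/2000 722/225
22739/7200 424/125 14507/3600
1853/540 19691/4800 9097/2160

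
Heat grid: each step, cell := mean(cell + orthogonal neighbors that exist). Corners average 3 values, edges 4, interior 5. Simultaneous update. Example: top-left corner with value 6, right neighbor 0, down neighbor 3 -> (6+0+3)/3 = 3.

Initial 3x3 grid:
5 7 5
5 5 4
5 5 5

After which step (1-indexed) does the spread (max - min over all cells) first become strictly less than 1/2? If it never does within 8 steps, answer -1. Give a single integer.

Step 1: max=17/3, min=14/3, spread=1
Step 2: max=217/40, min=173/36, spread=223/360
Step 3: max=5771/1080, min=10627/2160, spread=61/144
  -> spread < 1/2 first at step 3
Step 4: max=341107/64800, min=643889/129600, spread=511/1728
Step 5: max=20324279/3888000, min=39032683/7776000, spread=4309/20736
Step 6: max=1211434063/233280000, min=2354815001/466560000, spread=36295/248832
Step 7: max=72404355611/13996800000, min=141942089347/27993600000, spread=305773/2985984
Step 8: max=4330821952267/839808000000, min=8540896201409/1679616000000, spread=2575951/35831808

Answer: 3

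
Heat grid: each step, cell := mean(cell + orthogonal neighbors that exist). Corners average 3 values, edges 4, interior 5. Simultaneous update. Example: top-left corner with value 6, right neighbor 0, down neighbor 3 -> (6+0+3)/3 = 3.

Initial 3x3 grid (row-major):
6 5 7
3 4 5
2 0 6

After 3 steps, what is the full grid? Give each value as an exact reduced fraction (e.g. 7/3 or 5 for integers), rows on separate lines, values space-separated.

After step 1:
  14/3 11/2 17/3
  15/4 17/5 11/2
  5/3 3 11/3
After step 2:
  167/36 577/120 50/9
  809/240 423/100 547/120
  101/36 44/15 73/18
After step 3:
  9229/2160 34619/7200 1343/270
  54163/14400 23881/6000 33119/7200
  6559/2160 6311/1800 4157/1080

Answer: 9229/2160 34619/7200 1343/270
54163/14400 23881/6000 33119/7200
6559/2160 6311/1800 4157/1080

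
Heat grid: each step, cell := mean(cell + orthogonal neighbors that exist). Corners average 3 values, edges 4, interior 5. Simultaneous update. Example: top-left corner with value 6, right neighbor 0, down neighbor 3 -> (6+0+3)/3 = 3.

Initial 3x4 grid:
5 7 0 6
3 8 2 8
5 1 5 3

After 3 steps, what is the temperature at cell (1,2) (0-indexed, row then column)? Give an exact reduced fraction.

Answer: 2247/500

Derivation:
Step 1: cell (1,2) = 23/5
Step 2: cell (1,2) = 401/100
Step 3: cell (1,2) = 2247/500
Full grid after step 3:
  209/45 3767/800 31303/7200 4943/1080
  22247/4800 4259/1000 2247/500 21017/4800
  2969/720 2569/600 14689/3600 9701/2160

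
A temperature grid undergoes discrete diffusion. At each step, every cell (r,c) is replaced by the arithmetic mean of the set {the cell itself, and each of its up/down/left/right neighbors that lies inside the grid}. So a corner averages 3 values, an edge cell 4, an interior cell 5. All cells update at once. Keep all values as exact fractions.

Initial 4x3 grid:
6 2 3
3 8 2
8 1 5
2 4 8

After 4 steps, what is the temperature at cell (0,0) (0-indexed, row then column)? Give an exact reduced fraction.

Answer: 566483/129600

Derivation:
Step 1: cell (0,0) = 11/3
Step 2: cell (0,0) = 44/9
Step 3: cell (0,0) = 4511/1080
Step 4: cell (0,0) = 566483/129600
Full grid after step 4:
  566483/129600 384533/96000 523633/129600
  921823/216000 523471/120000 108181/27000
  979723/216000 1537513/360000 240337/54000
  566123/129600 3937997/864000 570173/129600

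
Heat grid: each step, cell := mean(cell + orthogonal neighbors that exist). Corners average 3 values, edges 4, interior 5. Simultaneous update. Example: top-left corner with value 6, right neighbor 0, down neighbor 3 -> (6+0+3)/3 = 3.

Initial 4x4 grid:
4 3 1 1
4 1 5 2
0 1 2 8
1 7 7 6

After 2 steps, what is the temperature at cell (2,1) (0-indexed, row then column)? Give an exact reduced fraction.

Step 1: cell (2,1) = 11/5
Step 2: cell (2,1) = 151/50
Full grid after step 2:
  49/18 673/240 497/240 47/18
  613/240 117/50 161/50 361/120
  517/240 151/50 19/5 201/40
  49/18 431/120 211/40 17/3

Answer: 151/50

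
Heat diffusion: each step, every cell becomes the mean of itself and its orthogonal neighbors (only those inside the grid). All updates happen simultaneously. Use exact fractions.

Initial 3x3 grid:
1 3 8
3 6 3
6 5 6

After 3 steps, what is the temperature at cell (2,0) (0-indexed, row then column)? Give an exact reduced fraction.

Step 1: cell (2,0) = 14/3
Step 2: cell (2,0) = 173/36
Step 3: cell (2,0) = 1919/432
Full grid after step 3:
  809/216 2071/480 1961/432
  509/120 659/150 14351/2880
  1919/432 14231/2880 1075/216

Answer: 1919/432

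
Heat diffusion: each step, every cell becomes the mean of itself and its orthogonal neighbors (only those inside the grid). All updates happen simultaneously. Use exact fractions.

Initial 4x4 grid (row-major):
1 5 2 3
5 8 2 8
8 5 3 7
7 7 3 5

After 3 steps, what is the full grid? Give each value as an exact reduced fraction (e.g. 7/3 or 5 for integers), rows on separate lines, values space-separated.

After step 1:
  11/3 4 3 13/3
  11/2 5 23/5 5
  25/4 31/5 4 23/4
  22/3 11/2 9/2 5
After step 2:
  79/18 47/12 239/60 37/9
  245/48 253/50 108/25 1181/240
  1517/240 539/100 501/100 79/16
  229/36 353/60 19/4 61/12
After step 3:
  1931/432 7807/1800 7349/1800 9371/2160
  37573/7200 28549/6000 27953/6000 32921/7200
  41717/7200 33197/6000 9763/2000 11971/2400
  13367/2160 10073/1800 3109/600 709/144

Answer: 1931/432 7807/1800 7349/1800 9371/2160
37573/7200 28549/6000 27953/6000 32921/7200
41717/7200 33197/6000 9763/2000 11971/2400
13367/2160 10073/1800 3109/600 709/144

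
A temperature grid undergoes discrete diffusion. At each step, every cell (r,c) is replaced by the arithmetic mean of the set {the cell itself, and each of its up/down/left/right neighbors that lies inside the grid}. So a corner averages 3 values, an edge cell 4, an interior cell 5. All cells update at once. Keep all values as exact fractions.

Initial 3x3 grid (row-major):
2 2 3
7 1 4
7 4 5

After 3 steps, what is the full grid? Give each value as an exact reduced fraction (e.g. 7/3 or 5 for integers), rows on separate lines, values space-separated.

After step 1:
  11/3 2 3
  17/4 18/5 13/4
  6 17/4 13/3
After step 2:
  119/36 46/15 11/4
  1051/240 347/100 851/240
  29/6 1091/240 71/18
After step 3:
  7741/2160 11333/3600 749/240
  57557/14400 7603/2000 49357/14400
  1651/360 60457/14400 4333/1080

Answer: 7741/2160 11333/3600 749/240
57557/14400 7603/2000 49357/14400
1651/360 60457/14400 4333/1080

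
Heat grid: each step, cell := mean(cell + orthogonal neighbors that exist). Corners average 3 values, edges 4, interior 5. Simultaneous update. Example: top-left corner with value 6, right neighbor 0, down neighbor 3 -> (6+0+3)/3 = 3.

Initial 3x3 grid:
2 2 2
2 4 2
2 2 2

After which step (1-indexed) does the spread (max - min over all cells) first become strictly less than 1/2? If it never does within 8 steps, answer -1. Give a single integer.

Step 1: max=5/2, min=2, spread=1/2
Step 2: max=62/25, min=89/40, spread=51/200
  -> spread < 1/2 first at step 2
Step 3: max=5623/2400, min=407/180, spread=589/7200
Step 4: max=34943/15000, min=329081/144000, spread=31859/720000
Step 5: max=19971607/8640000, min=2064721/900000, spread=751427/43200000
Step 6: max=124634687/54000000, min=1191863129/518400000, spread=23149331/2592000000
Step 7: max=71690654263/31104000000, min=7454931889/3240000000, spread=616540643/155520000000
Step 8: max=447912453983/194400000000, min=4296412008761/1866240000000, spread=17737747379/9331200000000

Answer: 2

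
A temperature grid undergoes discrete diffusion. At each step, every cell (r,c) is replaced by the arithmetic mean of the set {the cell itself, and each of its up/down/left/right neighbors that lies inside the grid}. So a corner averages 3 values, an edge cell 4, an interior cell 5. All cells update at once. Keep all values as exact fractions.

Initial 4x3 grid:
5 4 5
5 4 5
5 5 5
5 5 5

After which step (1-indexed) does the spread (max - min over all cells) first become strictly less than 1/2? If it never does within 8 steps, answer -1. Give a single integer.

Step 1: max=5, min=9/2, spread=1/2
Step 2: max=5, min=553/120, spread=47/120
  -> spread < 1/2 first at step 2
Step 3: max=1983/400, min=33419/7200, spread=91/288
Step 4: max=11827/2400, min=2020801/432000, spread=108059/432000
Step 5: max=2357341/480000, min=121736339/25920000, spread=222403/1036800
Step 6: max=422639357/86400000, min=7335274201/1555200000, spread=10889369/62208000
Step 7: max=25287808463/5184000000, min=441415544459/93312000000, spread=110120063/746496000
Step 8: max=504434672839/103680000000, min=26556640483681/5598720000000, spread=5462654797/44789760000

Answer: 2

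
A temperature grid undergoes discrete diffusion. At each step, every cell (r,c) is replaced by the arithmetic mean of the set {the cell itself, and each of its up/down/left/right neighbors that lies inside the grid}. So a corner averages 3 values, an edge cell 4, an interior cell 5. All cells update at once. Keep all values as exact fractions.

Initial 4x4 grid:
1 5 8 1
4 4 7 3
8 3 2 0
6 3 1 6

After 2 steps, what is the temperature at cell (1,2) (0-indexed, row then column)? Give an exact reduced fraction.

Step 1: cell (1,2) = 24/5
Step 2: cell (1,2) = 4
Full grid after step 2:
  145/36 1061/240 371/80 4
  523/120 443/100 4 143/40
  115/24 197/50 343/100 313/120
  85/18 191/48 671/240 97/36

Answer: 4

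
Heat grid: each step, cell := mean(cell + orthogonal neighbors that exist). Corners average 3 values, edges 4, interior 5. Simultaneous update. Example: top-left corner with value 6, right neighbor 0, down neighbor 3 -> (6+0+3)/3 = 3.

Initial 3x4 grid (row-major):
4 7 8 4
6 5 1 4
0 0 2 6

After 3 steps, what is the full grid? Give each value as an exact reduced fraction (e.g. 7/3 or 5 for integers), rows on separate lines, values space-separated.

Answer: 10123/2160 17279/3600 16789/3600 2023/432
55091/14400 22789/6000 23969/6000 57811/14400
2101/720 1181/400 3763/1200 509/144

Derivation:
After step 1:
  17/3 6 5 16/3
  15/4 19/5 4 15/4
  2 7/4 9/4 4
After step 2:
  185/36 307/60 61/12 169/36
  913/240 193/50 94/25 205/48
  5/2 49/20 3 10/3
After step 3:
  10123/2160 17279/3600 16789/3600 2023/432
  55091/14400 22789/6000 23969/6000 57811/14400
  2101/720 1181/400 3763/1200 509/144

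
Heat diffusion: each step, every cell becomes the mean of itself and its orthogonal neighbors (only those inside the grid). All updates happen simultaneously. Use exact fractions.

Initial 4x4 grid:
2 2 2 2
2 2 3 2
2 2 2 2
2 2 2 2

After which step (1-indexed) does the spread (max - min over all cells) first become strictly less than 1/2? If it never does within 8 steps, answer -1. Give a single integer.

Answer: 1

Derivation:
Step 1: max=9/4, min=2, spread=1/4
  -> spread < 1/2 first at step 1
Step 2: max=111/50, min=2, spread=11/50
Step 3: max=5167/2400, min=2, spread=367/2400
Step 4: max=23171/10800, min=1213/600, spread=1337/10800
Step 5: max=689669/324000, min=36469/18000, spread=33227/324000
Step 6: max=20654327/9720000, min=220049/108000, spread=849917/9720000
Step 7: max=616914347/291600000, min=3308533/1620000, spread=21378407/291600000
Step 8: max=18462462371/8748000000, min=995688343/486000000, spread=540072197/8748000000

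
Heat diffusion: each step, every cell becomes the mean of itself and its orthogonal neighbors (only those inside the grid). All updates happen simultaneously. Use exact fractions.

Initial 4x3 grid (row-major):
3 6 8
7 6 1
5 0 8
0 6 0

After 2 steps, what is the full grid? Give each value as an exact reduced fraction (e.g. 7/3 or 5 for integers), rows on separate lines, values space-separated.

After step 1:
  16/3 23/4 5
  21/4 4 23/4
  3 5 9/4
  11/3 3/2 14/3
After step 2:
  49/9 241/48 11/2
  211/48 103/20 17/4
  203/48 63/20 53/12
  49/18 89/24 101/36

Answer: 49/9 241/48 11/2
211/48 103/20 17/4
203/48 63/20 53/12
49/18 89/24 101/36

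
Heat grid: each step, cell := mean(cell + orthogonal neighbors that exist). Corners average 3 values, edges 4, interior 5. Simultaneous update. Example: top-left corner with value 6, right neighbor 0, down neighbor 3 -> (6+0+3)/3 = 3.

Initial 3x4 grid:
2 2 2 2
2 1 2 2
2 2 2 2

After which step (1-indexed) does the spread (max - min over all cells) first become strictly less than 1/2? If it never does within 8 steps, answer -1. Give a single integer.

Step 1: max=2, min=7/4, spread=1/4
  -> spread < 1/2 first at step 1
Step 2: max=2, min=177/100, spread=23/100
Step 3: max=787/400, min=8789/4800, spread=131/960
Step 4: max=14009/7200, min=79849/43200, spread=841/8640
Step 5: max=2786627/1440000, min=32017949/17280000, spread=56863/691200
Step 6: max=24930457/12960000, min=289505659/155520000, spread=386393/6220800
Step 7: max=9947641187/5184000000, min=116022276869/62208000000, spread=26795339/497664000
Step 8: max=594993850333/311040000000, min=6981144285871/3732480000000, spread=254051069/5971968000

Answer: 1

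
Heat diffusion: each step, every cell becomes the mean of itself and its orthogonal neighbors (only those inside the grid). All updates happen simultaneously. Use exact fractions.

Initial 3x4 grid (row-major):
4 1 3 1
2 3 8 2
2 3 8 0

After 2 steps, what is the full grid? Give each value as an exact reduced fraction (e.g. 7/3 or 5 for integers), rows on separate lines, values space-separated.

After step 1:
  7/3 11/4 13/4 2
  11/4 17/5 24/5 11/4
  7/3 4 19/4 10/3
After step 2:
  47/18 44/15 16/5 8/3
  649/240 177/50 379/100 773/240
  109/36 869/240 1013/240 65/18

Answer: 47/18 44/15 16/5 8/3
649/240 177/50 379/100 773/240
109/36 869/240 1013/240 65/18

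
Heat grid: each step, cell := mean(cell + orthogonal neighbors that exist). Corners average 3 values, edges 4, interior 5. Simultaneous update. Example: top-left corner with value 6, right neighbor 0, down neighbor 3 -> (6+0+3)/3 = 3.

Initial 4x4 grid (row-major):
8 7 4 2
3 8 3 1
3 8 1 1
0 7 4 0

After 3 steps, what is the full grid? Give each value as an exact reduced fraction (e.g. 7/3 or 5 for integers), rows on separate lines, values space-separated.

After step 1:
  6 27/4 4 7/3
  11/2 29/5 17/5 7/4
  7/2 27/5 17/5 3/4
  10/3 19/4 3 5/3
After step 2:
  73/12 451/80 989/240 97/36
  26/5 537/100 367/100 247/120
  133/30 457/100 319/100 227/120
  139/36 989/240 769/240 65/36
After step 3:
  4061/720 12727/2400 29021/7200 6389/2160
  3163/600 9779/2000 22091/6000 9283/3600
  8129/1800 26021/6000 19831/6000 8051/3600
  8939/2160 28361/7200 22177/7200 4969/2160

Answer: 4061/720 12727/2400 29021/7200 6389/2160
3163/600 9779/2000 22091/6000 9283/3600
8129/1800 26021/6000 19831/6000 8051/3600
8939/2160 28361/7200 22177/7200 4969/2160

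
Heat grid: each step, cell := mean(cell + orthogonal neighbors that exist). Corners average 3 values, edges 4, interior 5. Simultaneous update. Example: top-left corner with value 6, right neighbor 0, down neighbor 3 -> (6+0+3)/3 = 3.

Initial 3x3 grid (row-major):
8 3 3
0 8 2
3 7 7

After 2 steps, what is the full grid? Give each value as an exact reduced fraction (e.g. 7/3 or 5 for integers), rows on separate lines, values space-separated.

Answer: 167/36 95/24 79/18
63/16 51/10 17/4
43/9 227/48 199/36

Derivation:
After step 1:
  11/3 11/2 8/3
  19/4 4 5
  10/3 25/4 16/3
After step 2:
  167/36 95/24 79/18
  63/16 51/10 17/4
  43/9 227/48 199/36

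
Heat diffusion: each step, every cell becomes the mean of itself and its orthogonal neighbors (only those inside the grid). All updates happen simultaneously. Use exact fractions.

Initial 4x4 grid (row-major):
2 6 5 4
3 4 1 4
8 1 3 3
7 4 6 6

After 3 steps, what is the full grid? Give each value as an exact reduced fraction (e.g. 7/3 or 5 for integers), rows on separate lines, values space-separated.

After step 1:
  11/3 17/4 4 13/3
  17/4 3 17/5 3
  19/4 4 14/5 4
  19/3 9/2 19/4 5
After step 2:
  73/18 179/48 959/240 34/9
  47/12 189/50 81/25 221/60
  29/6 381/100 379/100 37/10
  187/36 235/48 341/80 55/12
After step 3:
  1685/432 28009/7200 26537/7200 8249/2160
  14927/3600 22171/6000 22187/6000 12961/3600
  15979/3600 25331/6000 7521/2000 4727/1200
  2149/432 32693/7200 10519/2400 3011/720

Answer: 1685/432 28009/7200 26537/7200 8249/2160
14927/3600 22171/6000 22187/6000 12961/3600
15979/3600 25331/6000 7521/2000 4727/1200
2149/432 32693/7200 10519/2400 3011/720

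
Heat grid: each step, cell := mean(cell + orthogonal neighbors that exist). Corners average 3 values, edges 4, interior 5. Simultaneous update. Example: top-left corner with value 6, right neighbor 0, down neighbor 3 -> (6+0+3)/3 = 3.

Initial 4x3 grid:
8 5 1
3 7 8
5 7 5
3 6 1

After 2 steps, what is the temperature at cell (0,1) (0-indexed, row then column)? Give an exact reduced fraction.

Step 1: cell (0,1) = 21/4
Step 2: cell (0,1) = 85/16
Full grid after step 2:
  49/9 85/16 91/18
  259/48 113/20 127/24
  251/48 26/5 41/8
  161/36 227/48 9/2

Answer: 85/16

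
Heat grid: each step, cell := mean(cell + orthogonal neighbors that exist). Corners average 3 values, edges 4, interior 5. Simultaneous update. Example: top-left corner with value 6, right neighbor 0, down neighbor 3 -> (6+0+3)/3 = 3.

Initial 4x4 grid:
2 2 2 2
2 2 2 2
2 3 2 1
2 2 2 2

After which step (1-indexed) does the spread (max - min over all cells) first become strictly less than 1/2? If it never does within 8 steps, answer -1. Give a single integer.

Step 1: max=9/4, min=5/3, spread=7/12
Step 2: max=109/50, min=43/24, spread=233/600
  -> spread < 1/2 first at step 2
Step 3: max=5143/2400, min=803/432, spread=6137/21600
Step 4: max=22979/10800, min=123037/64800, spread=14837/64800
Step 5: max=136417/64800, min=3118459/1620000, spread=48661/270000
Step 6: max=20331893/9720000, min=37788043/19440000, spread=35503/240000
Step 7: max=605849627/291600000, min=2852763343/1458000000, spread=7353533/60750000
Step 8: max=18084706229/8748000000, min=172117179269/87480000000, spread=2909961007/29160000000

Answer: 2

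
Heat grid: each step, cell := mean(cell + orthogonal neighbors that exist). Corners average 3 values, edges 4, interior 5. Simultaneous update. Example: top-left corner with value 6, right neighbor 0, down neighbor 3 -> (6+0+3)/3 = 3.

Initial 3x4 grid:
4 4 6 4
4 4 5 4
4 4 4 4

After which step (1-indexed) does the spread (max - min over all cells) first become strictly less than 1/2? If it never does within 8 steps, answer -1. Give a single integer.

Step 1: max=19/4, min=4, spread=3/4
Step 2: max=1111/240, min=4, spread=151/240
Step 3: max=4883/1080, min=973/240, spread=1009/2160
  -> spread < 1/2 first at step 3
Step 4: max=578381/129600, min=29567/7200, spread=1847/5184
Step 5: max=34424809/7776000, min=149089/36000, spread=444317/1555200
Step 6: max=2050548911/466560000, min=54068951/12960000, spread=4162667/18662400
Step 7: max=122397320749/27993600000, min=3261224909/777600000, spread=199728961/1119744000
Step 8: max=7312566169991/1679616000000, min=21835565059/5184000000, spread=1902744727/13436928000

Answer: 3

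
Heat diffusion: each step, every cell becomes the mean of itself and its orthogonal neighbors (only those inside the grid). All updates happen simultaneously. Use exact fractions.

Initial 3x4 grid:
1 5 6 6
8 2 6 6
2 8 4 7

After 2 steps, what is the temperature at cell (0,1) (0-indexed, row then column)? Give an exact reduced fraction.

Step 1: cell (0,1) = 7/2
Step 2: cell (0,1) = 1183/240
Full grid after step 2:
  137/36 1183/240 401/80 6
  1183/240 427/100 577/100 1363/240
  53/12 441/80 1243/240 109/18

Answer: 1183/240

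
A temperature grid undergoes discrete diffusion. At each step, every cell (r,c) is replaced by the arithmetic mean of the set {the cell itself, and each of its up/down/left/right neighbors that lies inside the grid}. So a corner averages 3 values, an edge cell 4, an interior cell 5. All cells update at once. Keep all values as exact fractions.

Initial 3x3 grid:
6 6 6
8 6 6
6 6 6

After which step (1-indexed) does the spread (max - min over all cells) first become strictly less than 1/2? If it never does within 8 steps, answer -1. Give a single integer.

Step 1: max=20/3, min=6, spread=2/3
Step 2: max=787/120, min=6, spread=67/120
Step 3: max=6917/1080, min=607/100, spread=1807/5400
  -> spread < 1/2 first at step 3
Step 4: max=2749963/432000, min=16561/2700, spread=33401/144000
Step 5: max=24557933/3888000, min=1663391/270000, spread=3025513/19440000
Step 6: max=9796126867/1555200000, min=89155949/14400000, spread=53531/497664
Step 7: max=585904925849/93312000000, min=24119116051/3888000000, spread=450953/5971968
Step 8: max=35101223560603/5598720000000, min=2900368610519/466560000000, spread=3799043/71663616

Answer: 3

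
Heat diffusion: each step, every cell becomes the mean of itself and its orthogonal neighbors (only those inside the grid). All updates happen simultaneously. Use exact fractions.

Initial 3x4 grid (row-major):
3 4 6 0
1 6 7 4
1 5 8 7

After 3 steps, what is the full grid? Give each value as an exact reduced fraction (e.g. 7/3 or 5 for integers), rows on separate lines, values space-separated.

After step 1:
  8/3 19/4 17/4 10/3
  11/4 23/5 31/5 9/2
  7/3 5 27/4 19/3
After step 2:
  61/18 61/15 139/30 145/36
  247/80 233/50 263/50 611/120
  121/36 1121/240 1457/240 211/36
After step 3:
  7591/2160 7537/1800 16189/3600 4951/1080
  5799/1600 4349/1000 30859/6000 36433/7200
  4003/1080 33773/7200 39353/7200 12257/2160

Answer: 7591/2160 7537/1800 16189/3600 4951/1080
5799/1600 4349/1000 30859/6000 36433/7200
4003/1080 33773/7200 39353/7200 12257/2160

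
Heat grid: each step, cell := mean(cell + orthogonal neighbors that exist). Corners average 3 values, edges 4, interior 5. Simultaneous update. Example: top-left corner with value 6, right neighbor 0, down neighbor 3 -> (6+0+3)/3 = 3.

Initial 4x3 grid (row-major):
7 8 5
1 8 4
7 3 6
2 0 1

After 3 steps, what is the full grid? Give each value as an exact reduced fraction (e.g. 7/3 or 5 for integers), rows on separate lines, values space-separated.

Answer: 743/135 3523/600 12073/2160
2321/450 9841/2000 37411/7200
4541/1200 24473/6000 27071/7200
1163/360 20711/7200 6803/2160

Derivation:
After step 1:
  16/3 7 17/3
  23/4 24/5 23/4
  13/4 24/5 7/2
  3 3/2 7/3
After step 2:
  217/36 57/10 221/36
  287/60 281/50 1183/240
  21/5 357/100 983/240
  31/12 349/120 22/9
After step 3:
  743/135 3523/600 12073/2160
  2321/450 9841/2000 37411/7200
  4541/1200 24473/6000 27071/7200
  1163/360 20711/7200 6803/2160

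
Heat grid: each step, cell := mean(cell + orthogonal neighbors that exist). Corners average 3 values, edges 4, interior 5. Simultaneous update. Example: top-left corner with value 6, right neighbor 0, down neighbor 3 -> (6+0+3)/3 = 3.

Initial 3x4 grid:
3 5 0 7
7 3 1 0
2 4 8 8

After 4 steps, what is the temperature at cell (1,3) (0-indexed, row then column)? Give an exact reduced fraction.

Answer: 796063/216000

Derivation:
Step 1: cell (1,3) = 4
Step 2: cell (1,3) = 211/60
Step 3: cell (1,3) = 13817/3600
Step 4: cell (1,3) = 796063/216000
Full grid after step 4:
  18059/4800 10999/3000 22699/6750 6967/2025
  3473417/864000 1360363/360000 171211/45000 796063/216000
  529993/129600 56183/13500 218717/54000 67061/16200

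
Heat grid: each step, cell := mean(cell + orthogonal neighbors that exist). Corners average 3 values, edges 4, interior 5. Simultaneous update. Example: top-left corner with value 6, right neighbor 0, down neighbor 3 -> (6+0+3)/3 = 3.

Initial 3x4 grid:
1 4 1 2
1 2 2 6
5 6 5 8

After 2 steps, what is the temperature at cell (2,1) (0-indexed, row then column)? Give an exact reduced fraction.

Step 1: cell (2,1) = 9/2
Step 2: cell (2,1) = 67/16
Full grid after step 2:
  25/12 37/16 209/80 13/4
  45/16 299/100 91/25 511/120
  43/12 67/16 1157/240 193/36

Answer: 67/16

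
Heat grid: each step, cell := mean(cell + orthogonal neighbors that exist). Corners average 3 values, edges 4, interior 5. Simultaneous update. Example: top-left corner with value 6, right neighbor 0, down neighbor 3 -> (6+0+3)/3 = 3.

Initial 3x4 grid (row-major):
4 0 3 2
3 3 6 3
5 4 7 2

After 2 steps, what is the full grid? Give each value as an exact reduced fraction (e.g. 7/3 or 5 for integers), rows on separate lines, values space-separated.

Answer: 103/36 647/240 739/240 26/9
797/240 93/25 367/100 859/240
25/6 167/40 179/40 4

Derivation:
After step 1:
  7/3 5/2 11/4 8/3
  15/4 16/5 22/5 13/4
  4 19/4 19/4 4
After step 2:
  103/36 647/240 739/240 26/9
  797/240 93/25 367/100 859/240
  25/6 167/40 179/40 4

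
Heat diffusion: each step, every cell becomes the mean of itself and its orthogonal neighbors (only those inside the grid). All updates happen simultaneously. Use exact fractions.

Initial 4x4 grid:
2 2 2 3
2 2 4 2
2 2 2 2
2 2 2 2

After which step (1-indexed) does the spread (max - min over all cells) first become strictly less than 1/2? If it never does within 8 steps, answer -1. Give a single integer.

Answer: 3

Derivation:
Step 1: max=11/4, min=2, spread=3/4
Step 2: max=47/18, min=2, spread=11/18
Step 3: max=17657/7200, min=2, spread=3257/7200
  -> spread < 1/2 first at step 3
Step 4: max=79441/32400, min=613/300, spread=13237/32400
Step 5: max=2321779/972000, min=18469/9000, spread=327127/972000
Step 6: max=68963257/29160000, min=56143/27000, spread=8328817/29160000
Step 7: max=2040094537/874800000, min=6780349/3240000, spread=209400307/874800000
Step 8: max=60674164141/26244000000, min=512842843/243000000, spread=5287137097/26244000000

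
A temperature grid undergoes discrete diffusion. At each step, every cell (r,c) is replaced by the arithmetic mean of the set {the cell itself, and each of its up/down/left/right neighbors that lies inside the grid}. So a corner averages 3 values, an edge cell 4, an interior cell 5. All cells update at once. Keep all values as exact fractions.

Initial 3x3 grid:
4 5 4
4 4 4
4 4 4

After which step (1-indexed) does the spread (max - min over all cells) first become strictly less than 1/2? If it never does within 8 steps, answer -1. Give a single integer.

Answer: 1

Derivation:
Step 1: max=13/3, min=4, spread=1/3
  -> spread < 1/2 first at step 1
Step 2: max=1027/240, min=4, spread=67/240
Step 3: max=9077/2160, min=807/200, spread=1807/10800
Step 4: max=3613963/864000, min=21961/5400, spread=33401/288000
Step 5: max=32333933/7776000, min=2203391/540000, spread=3025513/38880000
Step 6: max=12906526867/3110400000, min=117955949/28800000, spread=53531/995328
Step 7: max=772528925849/186624000000, min=31895116051/7776000000, spread=450953/11943936
Step 8: max=46298663560603/11197440000000, min=3833488610519/933120000000, spread=3799043/143327232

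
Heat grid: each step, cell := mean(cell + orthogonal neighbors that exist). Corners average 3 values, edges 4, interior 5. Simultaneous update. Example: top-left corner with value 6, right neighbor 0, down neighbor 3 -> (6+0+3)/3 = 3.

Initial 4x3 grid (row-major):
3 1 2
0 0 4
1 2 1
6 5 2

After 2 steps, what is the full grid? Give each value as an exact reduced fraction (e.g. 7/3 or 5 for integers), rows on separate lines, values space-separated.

Answer: 23/18 197/120 67/36
359/240 149/100 29/15
181/80 229/100 127/60
10/3 733/240 26/9

Derivation:
After step 1:
  4/3 3/2 7/3
  1 7/5 7/4
  9/4 9/5 9/4
  4 15/4 8/3
After step 2:
  23/18 197/120 67/36
  359/240 149/100 29/15
  181/80 229/100 127/60
  10/3 733/240 26/9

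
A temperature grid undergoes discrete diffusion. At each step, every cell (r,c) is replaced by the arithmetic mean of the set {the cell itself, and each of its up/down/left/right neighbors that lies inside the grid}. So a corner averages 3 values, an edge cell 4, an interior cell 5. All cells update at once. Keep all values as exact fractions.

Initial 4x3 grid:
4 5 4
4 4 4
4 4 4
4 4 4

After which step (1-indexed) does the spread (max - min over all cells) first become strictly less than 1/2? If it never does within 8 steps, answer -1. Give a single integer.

Answer: 1

Derivation:
Step 1: max=13/3, min=4, spread=1/3
  -> spread < 1/2 first at step 1
Step 2: max=1027/240, min=4, spread=67/240
Step 3: max=9077/2160, min=4, spread=437/2160
Step 4: max=3613531/864000, min=4009/1000, spread=29951/172800
Step 5: max=32319821/7776000, min=13579/3375, spread=206761/1555200
Step 6: max=12897795571/3110400000, min=21765671/5400000, spread=14430763/124416000
Step 7: max=771603741689/186624000000, min=1745652727/432000000, spread=139854109/1492992000
Step 8: max=46212231890251/11197440000000, min=157371228977/38880000000, spread=7114543559/89579520000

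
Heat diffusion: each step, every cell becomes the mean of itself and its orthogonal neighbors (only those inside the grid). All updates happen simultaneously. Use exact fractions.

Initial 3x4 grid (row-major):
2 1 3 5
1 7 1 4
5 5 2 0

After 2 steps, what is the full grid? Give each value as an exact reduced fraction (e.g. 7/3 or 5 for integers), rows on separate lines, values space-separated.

Answer: 25/9 121/48 263/80 3
47/16 363/100 67/25 119/40
73/18 161/48 243/80 13/6

Derivation:
After step 1:
  4/3 13/4 5/2 4
  15/4 3 17/5 5/2
  11/3 19/4 2 2
After step 2:
  25/9 121/48 263/80 3
  47/16 363/100 67/25 119/40
  73/18 161/48 243/80 13/6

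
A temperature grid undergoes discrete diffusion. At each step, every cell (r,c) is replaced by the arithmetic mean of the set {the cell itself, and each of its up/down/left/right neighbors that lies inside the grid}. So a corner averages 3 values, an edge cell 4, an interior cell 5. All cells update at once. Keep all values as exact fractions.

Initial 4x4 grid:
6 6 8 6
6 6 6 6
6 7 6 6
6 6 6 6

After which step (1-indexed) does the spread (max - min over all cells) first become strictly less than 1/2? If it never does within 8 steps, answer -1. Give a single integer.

Step 1: max=20/3, min=6, spread=2/3
Step 2: max=391/60, min=6, spread=31/60
Step 3: max=3451/540, min=1453/240, spread=727/2160
  -> spread < 1/2 first at step 3
Step 4: max=684737/108000, min=43847/7200, spread=3379/13500
Step 5: max=1533653/243000, min=146797/24000, spread=378667/1944000
Step 6: max=45834491/7290000, min=39766387/6480000, spread=1755689/11664000
Step 7: max=2743257601/437400000, min=3985702337/648000000, spread=2116340941/17496000000
Step 8: max=10265362769/1640250000, min=39912746591/6480000000, spread=51983612209/524880000000

Answer: 3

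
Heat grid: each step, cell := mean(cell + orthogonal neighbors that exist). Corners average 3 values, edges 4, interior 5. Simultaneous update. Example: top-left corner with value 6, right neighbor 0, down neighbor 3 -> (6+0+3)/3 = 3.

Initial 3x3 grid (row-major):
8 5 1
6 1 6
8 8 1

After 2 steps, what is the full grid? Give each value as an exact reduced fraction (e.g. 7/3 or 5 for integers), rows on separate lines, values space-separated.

After step 1:
  19/3 15/4 4
  23/4 26/5 9/4
  22/3 9/2 5
After step 2:
  95/18 1157/240 10/3
  1477/240 429/100 329/80
  211/36 661/120 47/12

Answer: 95/18 1157/240 10/3
1477/240 429/100 329/80
211/36 661/120 47/12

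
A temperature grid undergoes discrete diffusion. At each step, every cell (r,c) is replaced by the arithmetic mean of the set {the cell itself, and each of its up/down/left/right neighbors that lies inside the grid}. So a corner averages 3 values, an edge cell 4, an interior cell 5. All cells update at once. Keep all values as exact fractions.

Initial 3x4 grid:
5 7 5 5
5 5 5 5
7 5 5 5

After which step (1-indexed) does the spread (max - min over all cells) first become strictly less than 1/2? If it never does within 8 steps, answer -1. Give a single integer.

Answer: 4

Derivation:
Step 1: max=17/3, min=5, spread=2/3
Step 2: max=667/120, min=5, spread=67/120
Step 3: max=5987/1080, min=121/24, spread=271/540
Step 4: max=355999/64800, min=6121/1200, spread=5093/12960
  -> spread < 1/2 first at step 4
Step 5: max=21251501/3888000, min=554611/108000, spread=257101/777600
Step 6: max=1268053999/233280000, min=16747967/3240000, spread=497603/1866240
Step 7: max=75778037141/13996800000, min=168246113/32400000, spread=123828653/559872000
Step 8: max=4530181884319/839808000000, min=15202295413/2916000000, spread=1215366443/6718464000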